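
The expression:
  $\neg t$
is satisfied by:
  {t: False}


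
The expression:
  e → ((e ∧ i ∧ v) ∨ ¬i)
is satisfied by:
  {v: True, e: False, i: False}
  {e: False, i: False, v: False}
  {i: True, v: True, e: False}
  {i: True, e: False, v: False}
  {v: True, e: True, i: False}
  {e: True, v: False, i: False}
  {i: True, e: True, v: True}


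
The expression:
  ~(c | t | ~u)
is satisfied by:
  {u: True, t: False, c: False}


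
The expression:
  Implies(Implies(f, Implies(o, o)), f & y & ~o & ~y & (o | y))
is never true.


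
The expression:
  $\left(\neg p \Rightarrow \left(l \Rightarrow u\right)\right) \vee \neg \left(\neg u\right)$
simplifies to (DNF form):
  $p \vee u \vee \neg l$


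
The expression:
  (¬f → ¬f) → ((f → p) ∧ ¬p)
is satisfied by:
  {p: False, f: False}


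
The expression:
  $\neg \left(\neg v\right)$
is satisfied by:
  {v: True}


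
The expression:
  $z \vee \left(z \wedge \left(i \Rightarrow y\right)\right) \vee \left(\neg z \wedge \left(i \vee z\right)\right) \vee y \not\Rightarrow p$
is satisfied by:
  {i: True, z: True, y: True, p: False}
  {i: True, z: True, y: False, p: False}
  {i: True, z: True, p: True, y: True}
  {i: True, z: True, p: True, y: False}
  {i: True, y: True, p: False, z: False}
  {i: True, y: False, p: False, z: False}
  {i: True, p: True, y: True, z: False}
  {i: True, p: True, y: False, z: False}
  {z: True, y: True, p: False, i: False}
  {z: True, y: False, p: False, i: False}
  {z: True, p: True, y: True, i: False}
  {z: True, p: True, y: False, i: False}
  {y: True, z: False, p: False, i: False}


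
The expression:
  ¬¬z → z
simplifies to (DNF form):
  True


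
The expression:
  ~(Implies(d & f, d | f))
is never true.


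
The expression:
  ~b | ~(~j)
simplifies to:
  j | ~b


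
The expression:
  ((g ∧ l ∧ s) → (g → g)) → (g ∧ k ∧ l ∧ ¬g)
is never true.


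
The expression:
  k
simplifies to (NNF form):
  k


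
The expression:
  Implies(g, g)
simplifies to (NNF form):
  True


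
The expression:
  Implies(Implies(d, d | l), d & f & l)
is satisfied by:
  {d: True, f: True, l: True}


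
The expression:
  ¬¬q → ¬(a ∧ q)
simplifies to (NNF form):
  ¬a ∨ ¬q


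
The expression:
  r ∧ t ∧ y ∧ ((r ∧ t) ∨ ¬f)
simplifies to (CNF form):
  r ∧ t ∧ y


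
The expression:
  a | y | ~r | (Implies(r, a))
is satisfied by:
  {a: True, y: True, r: False}
  {a: True, y: False, r: False}
  {y: True, a: False, r: False}
  {a: False, y: False, r: False}
  {a: True, r: True, y: True}
  {a: True, r: True, y: False}
  {r: True, y: True, a: False}


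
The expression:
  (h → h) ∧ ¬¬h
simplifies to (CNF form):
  h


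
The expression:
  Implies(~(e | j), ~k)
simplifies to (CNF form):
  e | j | ~k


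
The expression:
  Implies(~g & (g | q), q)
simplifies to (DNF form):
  True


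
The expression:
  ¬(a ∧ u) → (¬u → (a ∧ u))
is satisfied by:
  {u: True}


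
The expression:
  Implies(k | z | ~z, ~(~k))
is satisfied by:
  {k: True}


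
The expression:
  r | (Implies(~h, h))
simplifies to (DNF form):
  h | r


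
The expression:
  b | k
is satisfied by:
  {b: True, k: True}
  {b: True, k: False}
  {k: True, b: False}


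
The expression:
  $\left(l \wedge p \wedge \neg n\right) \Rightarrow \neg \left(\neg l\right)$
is always true.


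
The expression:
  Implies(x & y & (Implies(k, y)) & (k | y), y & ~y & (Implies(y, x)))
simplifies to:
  ~x | ~y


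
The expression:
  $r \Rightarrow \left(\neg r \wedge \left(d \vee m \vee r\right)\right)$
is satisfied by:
  {r: False}


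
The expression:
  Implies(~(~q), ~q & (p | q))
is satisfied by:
  {q: False}


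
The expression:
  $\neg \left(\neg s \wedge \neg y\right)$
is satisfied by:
  {y: True, s: True}
  {y: True, s: False}
  {s: True, y: False}


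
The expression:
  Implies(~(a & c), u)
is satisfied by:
  {a: True, u: True, c: True}
  {a: True, u: True, c: False}
  {u: True, c: True, a: False}
  {u: True, c: False, a: False}
  {a: True, c: True, u: False}


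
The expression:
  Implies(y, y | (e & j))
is always true.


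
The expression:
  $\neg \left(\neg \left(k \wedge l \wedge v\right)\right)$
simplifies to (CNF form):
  $k \wedge l \wedge v$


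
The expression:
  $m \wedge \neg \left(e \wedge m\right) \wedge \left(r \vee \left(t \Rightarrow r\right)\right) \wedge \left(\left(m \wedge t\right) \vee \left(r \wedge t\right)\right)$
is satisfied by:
  {t: True, m: True, r: True, e: False}


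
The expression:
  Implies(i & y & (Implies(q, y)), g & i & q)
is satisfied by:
  {g: True, q: True, y: False, i: False}
  {g: True, q: False, y: False, i: False}
  {q: True, i: False, g: False, y: False}
  {i: False, q: False, g: False, y: False}
  {i: True, g: True, q: True, y: False}
  {i: True, g: True, q: False, y: False}
  {i: True, q: True, g: False, y: False}
  {i: True, q: False, g: False, y: False}
  {y: True, g: True, q: True, i: False}
  {y: True, g: True, q: False, i: False}
  {y: True, q: True, g: False, i: False}
  {y: True, q: False, g: False, i: False}
  {i: True, y: True, g: True, q: True}


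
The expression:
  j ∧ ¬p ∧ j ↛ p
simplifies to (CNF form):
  j ∧ ¬p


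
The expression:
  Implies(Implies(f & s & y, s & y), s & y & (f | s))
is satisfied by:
  {s: True, y: True}


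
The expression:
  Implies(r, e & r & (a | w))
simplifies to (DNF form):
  ~r | (a & e) | (e & w)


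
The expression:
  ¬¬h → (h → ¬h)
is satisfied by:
  {h: False}


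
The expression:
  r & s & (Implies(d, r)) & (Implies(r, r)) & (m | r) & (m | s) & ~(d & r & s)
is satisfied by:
  {r: True, s: True, d: False}


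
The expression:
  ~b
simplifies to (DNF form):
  ~b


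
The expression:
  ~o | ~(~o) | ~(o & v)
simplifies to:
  True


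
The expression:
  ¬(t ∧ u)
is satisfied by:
  {u: False, t: False}
  {t: True, u: False}
  {u: True, t: False}


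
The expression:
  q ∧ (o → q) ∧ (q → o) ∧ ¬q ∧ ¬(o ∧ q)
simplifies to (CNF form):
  False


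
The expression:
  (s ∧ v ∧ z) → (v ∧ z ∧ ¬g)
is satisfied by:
  {s: False, v: False, z: False, g: False}
  {g: True, s: False, v: False, z: False}
  {z: True, s: False, v: False, g: False}
  {g: True, z: True, s: False, v: False}
  {v: True, g: False, s: False, z: False}
  {g: True, v: True, s: False, z: False}
  {z: True, v: True, g: False, s: False}
  {g: True, z: True, v: True, s: False}
  {s: True, z: False, v: False, g: False}
  {g: True, s: True, z: False, v: False}
  {z: True, s: True, g: False, v: False}
  {g: True, z: True, s: True, v: False}
  {v: True, s: True, z: False, g: False}
  {g: True, v: True, s: True, z: False}
  {z: True, v: True, s: True, g: False}


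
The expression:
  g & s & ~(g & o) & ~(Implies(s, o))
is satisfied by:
  {s: True, g: True, o: False}


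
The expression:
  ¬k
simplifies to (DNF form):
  ¬k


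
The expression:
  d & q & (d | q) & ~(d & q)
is never true.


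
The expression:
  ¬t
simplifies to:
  ¬t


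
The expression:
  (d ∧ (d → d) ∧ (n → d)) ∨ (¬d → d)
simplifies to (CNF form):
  d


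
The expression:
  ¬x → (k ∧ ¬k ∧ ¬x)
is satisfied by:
  {x: True}


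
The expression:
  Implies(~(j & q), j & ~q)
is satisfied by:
  {j: True}


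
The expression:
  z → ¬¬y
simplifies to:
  y ∨ ¬z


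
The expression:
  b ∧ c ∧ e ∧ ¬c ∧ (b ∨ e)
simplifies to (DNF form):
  False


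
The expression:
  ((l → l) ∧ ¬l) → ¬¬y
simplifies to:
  l ∨ y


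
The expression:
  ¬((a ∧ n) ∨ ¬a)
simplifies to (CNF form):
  a ∧ ¬n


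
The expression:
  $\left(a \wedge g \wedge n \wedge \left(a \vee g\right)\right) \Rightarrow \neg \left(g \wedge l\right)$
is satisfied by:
  {l: False, n: False, g: False, a: False}
  {a: True, l: False, n: False, g: False}
  {g: True, l: False, n: False, a: False}
  {a: True, g: True, l: False, n: False}
  {n: True, a: False, l: False, g: False}
  {a: True, n: True, l: False, g: False}
  {g: True, n: True, a: False, l: False}
  {a: True, g: True, n: True, l: False}
  {l: True, g: False, n: False, a: False}
  {a: True, l: True, g: False, n: False}
  {g: True, l: True, a: False, n: False}
  {a: True, g: True, l: True, n: False}
  {n: True, l: True, g: False, a: False}
  {a: True, n: True, l: True, g: False}
  {g: True, n: True, l: True, a: False}


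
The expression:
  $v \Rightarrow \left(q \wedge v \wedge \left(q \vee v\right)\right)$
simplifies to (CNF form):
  $q \vee \neg v$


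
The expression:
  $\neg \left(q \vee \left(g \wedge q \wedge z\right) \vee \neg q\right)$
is never true.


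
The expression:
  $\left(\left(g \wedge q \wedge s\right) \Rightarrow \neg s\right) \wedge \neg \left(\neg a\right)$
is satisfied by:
  {a: True, s: False, q: False, g: False}
  {a: True, g: True, s: False, q: False}
  {a: True, q: True, s: False, g: False}
  {a: True, g: True, q: True, s: False}
  {a: True, s: True, q: False, g: False}
  {a: True, g: True, s: True, q: False}
  {a: True, q: True, s: True, g: False}


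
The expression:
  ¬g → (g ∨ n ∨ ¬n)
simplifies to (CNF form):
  True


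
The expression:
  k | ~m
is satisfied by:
  {k: True, m: False}
  {m: False, k: False}
  {m: True, k: True}


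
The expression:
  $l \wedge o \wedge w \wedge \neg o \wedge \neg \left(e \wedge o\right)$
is never true.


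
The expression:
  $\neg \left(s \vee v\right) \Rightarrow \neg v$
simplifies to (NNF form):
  $\text{True}$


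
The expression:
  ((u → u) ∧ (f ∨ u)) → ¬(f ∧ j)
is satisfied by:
  {j: False, f: False}
  {f: True, j: False}
  {j: True, f: False}


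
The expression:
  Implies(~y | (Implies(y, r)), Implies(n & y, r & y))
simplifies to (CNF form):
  True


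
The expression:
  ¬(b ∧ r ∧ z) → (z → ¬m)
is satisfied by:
  {b: True, r: True, m: False, z: False}
  {b: True, r: False, m: False, z: False}
  {r: True, b: False, m: False, z: False}
  {b: False, r: False, m: False, z: False}
  {b: True, z: True, r: True, m: False}
  {b: True, z: True, r: False, m: False}
  {z: True, r: True, b: False, m: False}
  {z: True, b: False, r: False, m: False}
  {b: True, m: True, r: True, z: False}
  {b: True, m: True, r: False, z: False}
  {m: True, r: True, b: False, z: False}
  {m: True, b: False, r: False, z: False}
  {b: True, z: True, m: True, r: True}


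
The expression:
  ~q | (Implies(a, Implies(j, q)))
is always true.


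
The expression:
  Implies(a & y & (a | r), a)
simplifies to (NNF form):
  True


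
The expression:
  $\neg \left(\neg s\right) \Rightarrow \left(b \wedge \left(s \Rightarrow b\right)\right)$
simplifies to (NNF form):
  $b \vee \neg s$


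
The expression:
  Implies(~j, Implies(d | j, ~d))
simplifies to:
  j | ~d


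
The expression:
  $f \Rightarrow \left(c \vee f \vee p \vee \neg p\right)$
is always true.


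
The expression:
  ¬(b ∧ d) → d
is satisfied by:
  {d: True}


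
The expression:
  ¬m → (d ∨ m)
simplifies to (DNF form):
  d ∨ m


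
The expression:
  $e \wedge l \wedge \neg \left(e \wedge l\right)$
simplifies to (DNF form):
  $\text{False}$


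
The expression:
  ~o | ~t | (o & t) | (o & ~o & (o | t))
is always true.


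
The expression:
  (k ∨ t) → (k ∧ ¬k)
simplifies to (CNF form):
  ¬k ∧ ¬t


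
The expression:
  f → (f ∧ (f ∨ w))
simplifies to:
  True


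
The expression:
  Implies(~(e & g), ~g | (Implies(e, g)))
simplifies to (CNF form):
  True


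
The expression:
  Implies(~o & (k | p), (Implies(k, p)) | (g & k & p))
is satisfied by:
  {p: True, o: True, k: False}
  {p: True, k: False, o: False}
  {o: True, k: False, p: False}
  {o: False, k: False, p: False}
  {p: True, o: True, k: True}
  {p: True, k: True, o: False}
  {o: True, k: True, p: False}


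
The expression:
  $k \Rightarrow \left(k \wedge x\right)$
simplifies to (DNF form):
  $x \vee \neg k$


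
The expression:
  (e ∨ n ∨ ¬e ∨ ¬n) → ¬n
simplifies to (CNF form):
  ¬n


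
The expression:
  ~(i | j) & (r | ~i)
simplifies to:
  ~i & ~j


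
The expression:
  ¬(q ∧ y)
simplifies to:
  ¬q ∨ ¬y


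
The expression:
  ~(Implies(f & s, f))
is never true.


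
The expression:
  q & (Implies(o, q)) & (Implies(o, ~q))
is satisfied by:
  {q: True, o: False}


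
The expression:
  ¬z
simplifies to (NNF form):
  ¬z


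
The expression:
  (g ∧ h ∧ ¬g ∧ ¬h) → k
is always true.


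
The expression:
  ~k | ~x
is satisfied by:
  {k: False, x: False}
  {x: True, k: False}
  {k: True, x: False}


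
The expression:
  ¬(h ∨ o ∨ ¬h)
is never true.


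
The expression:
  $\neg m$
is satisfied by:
  {m: False}


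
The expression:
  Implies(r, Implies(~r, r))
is always true.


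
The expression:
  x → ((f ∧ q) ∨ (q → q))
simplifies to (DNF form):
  True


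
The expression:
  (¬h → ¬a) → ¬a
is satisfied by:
  {h: False, a: False}
  {a: True, h: False}
  {h: True, a: False}


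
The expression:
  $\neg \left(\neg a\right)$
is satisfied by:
  {a: True}


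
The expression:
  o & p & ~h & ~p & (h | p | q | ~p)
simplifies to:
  False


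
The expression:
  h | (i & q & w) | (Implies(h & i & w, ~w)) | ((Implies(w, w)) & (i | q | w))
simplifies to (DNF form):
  True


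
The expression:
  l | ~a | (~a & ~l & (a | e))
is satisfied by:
  {l: True, a: False}
  {a: False, l: False}
  {a: True, l: True}


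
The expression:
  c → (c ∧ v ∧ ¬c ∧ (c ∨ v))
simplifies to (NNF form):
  ¬c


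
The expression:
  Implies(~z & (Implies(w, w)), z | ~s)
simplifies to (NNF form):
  z | ~s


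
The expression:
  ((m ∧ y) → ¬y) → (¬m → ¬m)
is always true.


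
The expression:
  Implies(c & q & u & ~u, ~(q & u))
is always true.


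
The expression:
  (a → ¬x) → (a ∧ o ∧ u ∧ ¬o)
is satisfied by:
  {a: True, x: True}


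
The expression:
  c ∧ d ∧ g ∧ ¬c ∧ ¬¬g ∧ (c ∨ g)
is never true.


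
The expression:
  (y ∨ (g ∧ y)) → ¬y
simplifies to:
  ¬y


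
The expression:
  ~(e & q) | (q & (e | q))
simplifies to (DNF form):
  True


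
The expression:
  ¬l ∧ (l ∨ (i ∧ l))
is never true.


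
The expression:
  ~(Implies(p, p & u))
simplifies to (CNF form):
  p & ~u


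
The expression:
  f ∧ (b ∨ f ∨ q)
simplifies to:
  f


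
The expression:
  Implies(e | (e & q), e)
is always true.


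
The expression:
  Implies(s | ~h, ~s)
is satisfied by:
  {s: False}


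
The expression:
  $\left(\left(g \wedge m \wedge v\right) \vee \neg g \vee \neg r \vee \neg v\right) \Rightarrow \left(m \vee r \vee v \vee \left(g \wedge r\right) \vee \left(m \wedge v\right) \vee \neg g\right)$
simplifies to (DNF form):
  $m \vee r \vee v \vee \neg g$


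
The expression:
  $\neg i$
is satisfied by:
  {i: False}


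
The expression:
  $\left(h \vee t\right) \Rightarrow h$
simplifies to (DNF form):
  $h \vee \neg t$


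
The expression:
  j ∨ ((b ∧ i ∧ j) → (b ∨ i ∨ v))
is always true.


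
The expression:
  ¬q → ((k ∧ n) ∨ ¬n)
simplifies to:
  k ∨ q ∨ ¬n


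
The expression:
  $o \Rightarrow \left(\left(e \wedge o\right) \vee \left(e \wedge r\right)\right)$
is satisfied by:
  {e: True, o: False}
  {o: False, e: False}
  {o: True, e: True}


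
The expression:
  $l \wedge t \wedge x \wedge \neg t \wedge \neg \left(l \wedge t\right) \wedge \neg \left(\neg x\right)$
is never true.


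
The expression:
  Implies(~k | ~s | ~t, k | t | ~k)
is always true.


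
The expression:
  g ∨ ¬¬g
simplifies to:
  g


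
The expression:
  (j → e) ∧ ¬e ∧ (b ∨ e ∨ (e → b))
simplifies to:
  ¬e ∧ ¬j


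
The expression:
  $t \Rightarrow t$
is always true.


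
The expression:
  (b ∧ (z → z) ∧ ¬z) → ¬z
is always true.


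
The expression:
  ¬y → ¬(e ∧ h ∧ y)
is always true.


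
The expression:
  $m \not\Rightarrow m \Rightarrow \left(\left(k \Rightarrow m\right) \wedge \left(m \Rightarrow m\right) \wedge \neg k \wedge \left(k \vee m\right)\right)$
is always true.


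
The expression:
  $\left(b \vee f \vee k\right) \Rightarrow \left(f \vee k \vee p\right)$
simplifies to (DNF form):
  $f \vee k \vee p \vee \neg b$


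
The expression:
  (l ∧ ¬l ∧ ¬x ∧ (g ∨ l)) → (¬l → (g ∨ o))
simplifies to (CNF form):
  True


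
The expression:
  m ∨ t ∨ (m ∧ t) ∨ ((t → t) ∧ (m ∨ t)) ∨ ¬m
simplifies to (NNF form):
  True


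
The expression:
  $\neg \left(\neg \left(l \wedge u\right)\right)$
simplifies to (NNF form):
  $l \wedge u$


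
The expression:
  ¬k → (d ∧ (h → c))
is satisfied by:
  {d: True, k: True, c: True, h: False}
  {d: True, k: True, c: False, h: False}
  {d: True, k: True, h: True, c: True}
  {d: True, k: True, h: True, c: False}
  {k: True, c: True, h: False, d: False}
  {k: True, c: False, h: False, d: False}
  {k: True, h: True, c: True, d: False}
  {k: True, h: True, c: False, d: False}
  {d: True, c: True, h: False, k: False}
  {d: True, c: False, h: False, k: False}
  {d: True, h: True, c: True, k: False}


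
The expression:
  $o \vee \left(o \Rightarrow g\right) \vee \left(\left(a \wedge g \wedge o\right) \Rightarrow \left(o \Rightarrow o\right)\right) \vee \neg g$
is always true.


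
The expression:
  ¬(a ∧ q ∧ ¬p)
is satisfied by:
  {p: True, q: False, a: False}
  {p: False, q: False, a: False}
  {a: True, p: True, q: False}
  {a: True, p: False, q: False}
  {q: True, p: True, a: False}
  {q: True, p: False, a: False}
  {q: True, a: True, p: True}


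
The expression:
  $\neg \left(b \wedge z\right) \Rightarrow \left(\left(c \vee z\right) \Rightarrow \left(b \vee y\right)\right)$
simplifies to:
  $b \vee y \vee \left(\neg c \wedge \neg z\right)$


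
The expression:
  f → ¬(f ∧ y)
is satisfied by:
  {y: False, f: False}
  {f: True, y: False}
  {y: True, f: False}


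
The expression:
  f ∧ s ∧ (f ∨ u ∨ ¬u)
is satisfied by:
  {s: True, f: True}


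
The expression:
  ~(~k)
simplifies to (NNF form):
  k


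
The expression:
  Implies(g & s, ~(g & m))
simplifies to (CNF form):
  ~g | ~m | ~s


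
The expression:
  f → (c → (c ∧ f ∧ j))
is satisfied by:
  {j: True, c: False, f: False}
  {j: False, c: False, f: False}
  {f: True, j: True, c: False}
  {f: True, j: False, c: False}
  {c: True, j: True, f: False}
  {c: True, j: False, f: False}
  {c: True, f: True, j: True}


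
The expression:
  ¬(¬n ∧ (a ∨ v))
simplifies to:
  n ∨ (¬a ∧ ¬v)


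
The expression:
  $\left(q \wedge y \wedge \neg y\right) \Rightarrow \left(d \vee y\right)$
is always true.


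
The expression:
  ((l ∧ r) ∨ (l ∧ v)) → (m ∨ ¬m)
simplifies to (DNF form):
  True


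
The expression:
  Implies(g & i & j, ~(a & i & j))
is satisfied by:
  {g: False, a: False, i: False, j: False}
  {j: True, g: False, a: False, i: False}
  {i: True, g: False, a: False, j: False}
  {j: True, i: True, g: False, a: False}
  {a: True, j: False, g: False, i: False}
  {j: True, a: True, g: False, i: False}
  {i: True, a: True, j: False, g: False}
  {j: True, i: True, a: True, g: False}
  {g: True, i: False, a: False, j: False}
  {j: True, g: True, i: False, a: False}
  {i: True, g: True, j: False, a: False}
  {j: True, i: True, g: True, a: False}
  {a: True, g: True, i: False, j: False}
  {j: True, a: True, g: True, i: False}
  {i: True, a: True, g: True, j: False}


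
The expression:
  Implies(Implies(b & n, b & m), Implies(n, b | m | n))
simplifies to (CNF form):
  True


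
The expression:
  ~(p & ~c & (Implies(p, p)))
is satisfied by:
  {c: True, p: False}
  {p: False, c: False}
  {p: True, c: True}


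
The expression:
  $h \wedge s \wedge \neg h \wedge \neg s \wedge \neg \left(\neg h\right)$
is never true.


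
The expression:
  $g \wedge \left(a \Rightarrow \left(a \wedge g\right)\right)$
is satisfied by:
  {g: True}


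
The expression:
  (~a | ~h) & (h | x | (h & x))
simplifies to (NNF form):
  (h & ~a) | (x & ~h)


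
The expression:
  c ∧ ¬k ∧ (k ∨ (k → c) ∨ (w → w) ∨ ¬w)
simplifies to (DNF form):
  c ∧ ¬k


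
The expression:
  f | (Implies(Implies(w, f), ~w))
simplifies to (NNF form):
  True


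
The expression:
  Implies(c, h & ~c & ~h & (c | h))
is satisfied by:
  {c: False}


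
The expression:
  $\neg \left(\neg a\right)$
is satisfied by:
  {a: True}


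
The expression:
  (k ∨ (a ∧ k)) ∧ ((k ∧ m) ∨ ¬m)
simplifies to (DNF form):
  k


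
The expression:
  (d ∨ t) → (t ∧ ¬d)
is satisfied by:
  {d: False}


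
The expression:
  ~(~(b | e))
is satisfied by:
  {b: True, e: True}
  {b: True, e: False}
  {e: True, b: False}


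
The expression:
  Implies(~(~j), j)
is always true.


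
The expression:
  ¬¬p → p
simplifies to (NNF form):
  True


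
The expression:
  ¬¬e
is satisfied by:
  {e: True}


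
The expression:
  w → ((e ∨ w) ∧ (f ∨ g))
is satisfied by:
  {g: True, f: True, w: False}
  {g: True, f: False, w: False}
  {f: True, g: False, w: False}
  {g: False, f: False, w: False}
  {w: True, g: True, f: True}
  {w: True, g: True, f: False}
  {w: True, f: True, g: False}


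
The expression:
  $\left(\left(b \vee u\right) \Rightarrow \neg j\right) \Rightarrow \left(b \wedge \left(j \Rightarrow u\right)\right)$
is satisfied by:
  {b: True, u: True, j: True}
  {b: True, u: True, j: False}
  {b: True, j: True, u: False}
  {b: True, j: False, u: False}
  {u: True, j: True, b: False}


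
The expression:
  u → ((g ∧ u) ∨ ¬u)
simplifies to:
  g ∨ ¬u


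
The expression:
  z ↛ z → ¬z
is always true.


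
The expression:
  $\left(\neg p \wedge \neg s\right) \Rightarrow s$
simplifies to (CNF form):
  $p \vee s$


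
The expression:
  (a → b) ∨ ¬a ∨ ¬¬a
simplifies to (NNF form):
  True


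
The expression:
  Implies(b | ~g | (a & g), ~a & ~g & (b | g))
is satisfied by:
  {b: True, g: False, a: False}
  {g: True, b: False, a: False}


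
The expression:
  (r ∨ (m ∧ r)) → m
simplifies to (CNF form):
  m ∨ ¬r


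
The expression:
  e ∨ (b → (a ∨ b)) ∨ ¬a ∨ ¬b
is always true.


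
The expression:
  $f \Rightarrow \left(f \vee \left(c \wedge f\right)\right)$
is always true.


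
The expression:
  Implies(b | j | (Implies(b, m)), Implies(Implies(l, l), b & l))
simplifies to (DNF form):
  b & l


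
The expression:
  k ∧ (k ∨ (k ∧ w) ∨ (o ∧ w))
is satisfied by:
  {k: True}


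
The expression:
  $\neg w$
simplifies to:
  $\neg w$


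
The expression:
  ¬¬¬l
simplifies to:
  ¬l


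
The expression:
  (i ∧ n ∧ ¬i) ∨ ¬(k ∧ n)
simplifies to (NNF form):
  ¬k ∨ ¬n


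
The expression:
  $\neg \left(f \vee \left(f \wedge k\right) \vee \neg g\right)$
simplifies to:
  $g \wedge \neg f$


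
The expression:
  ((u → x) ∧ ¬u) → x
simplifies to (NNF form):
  u ∨ x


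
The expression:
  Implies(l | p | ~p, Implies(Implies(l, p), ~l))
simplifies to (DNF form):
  ~l | ~p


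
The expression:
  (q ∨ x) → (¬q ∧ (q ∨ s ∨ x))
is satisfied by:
  {q: False}


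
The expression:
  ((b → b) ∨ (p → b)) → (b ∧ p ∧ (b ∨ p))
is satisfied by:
  {p: True, b: True}


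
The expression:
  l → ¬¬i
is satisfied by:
  {i: True, l: False}
  {l: False, i: False}
  {l: True, i: True}


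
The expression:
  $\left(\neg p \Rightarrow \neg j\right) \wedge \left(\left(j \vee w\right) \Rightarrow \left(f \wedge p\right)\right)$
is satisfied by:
  {f: True, p: True, w: False, j: False}
  {f: True, p: False, w: False, j: False}
  {p: True, f: False, w: False, j: False}
  {f: False, p: False, w: False, j: False}
  {j: True, f: True, p: True, w: False}
  {f: True, w: True, p: True, j: False}
  {j: True, f: True, w: True, p: True}


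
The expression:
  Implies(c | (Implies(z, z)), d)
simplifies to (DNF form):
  d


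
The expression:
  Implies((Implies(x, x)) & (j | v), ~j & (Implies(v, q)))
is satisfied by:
  {q: True, v: False, j: False}
  {v: False, j: False, q: False}
  {q: True, v: True, j: False}


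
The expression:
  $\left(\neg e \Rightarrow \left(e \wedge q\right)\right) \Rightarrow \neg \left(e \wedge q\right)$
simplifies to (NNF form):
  $\neg e \vee \neg q$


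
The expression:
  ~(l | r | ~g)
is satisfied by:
  {g: True, r: False, l: False}


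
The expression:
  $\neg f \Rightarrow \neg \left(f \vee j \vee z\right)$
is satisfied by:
  {f: True, z: False, j: False}
  {j: True, f: True, z: False}
  {f: True, z: True, j: False}
  {j: True, f: True, z: True}
  {j: False, z: False, f: False}


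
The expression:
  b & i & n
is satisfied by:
  {i: True, b: True, n: True}


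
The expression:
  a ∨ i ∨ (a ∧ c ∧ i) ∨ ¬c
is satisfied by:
  {i: True, a: True, c: False}
  {i: True, c: False, a: False}
  {a: True, c: False, i: False}
  {a: False, c: False, i: False}
  {i: True, a: True, c: True}
  {i: True, c: True, a: False}
  {a: True, c: True, i: False}


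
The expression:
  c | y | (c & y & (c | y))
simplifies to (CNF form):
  c | y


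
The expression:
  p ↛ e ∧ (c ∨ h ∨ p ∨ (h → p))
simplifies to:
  p ∧ ¬e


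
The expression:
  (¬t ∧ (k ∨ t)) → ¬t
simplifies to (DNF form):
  True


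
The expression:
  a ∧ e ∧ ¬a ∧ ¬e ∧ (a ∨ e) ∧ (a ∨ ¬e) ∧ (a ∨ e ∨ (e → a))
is never true.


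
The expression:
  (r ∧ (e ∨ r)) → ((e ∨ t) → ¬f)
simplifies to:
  (¬e ∧ ¬t) ∨ ¬f ∨ ¬r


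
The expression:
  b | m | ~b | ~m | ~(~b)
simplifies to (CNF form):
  True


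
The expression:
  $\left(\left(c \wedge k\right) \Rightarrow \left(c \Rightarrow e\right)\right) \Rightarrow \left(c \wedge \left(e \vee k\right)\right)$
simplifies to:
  $c \wedge \left(e \vee k\right)$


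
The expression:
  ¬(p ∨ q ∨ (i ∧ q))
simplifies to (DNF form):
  ¬p ∧ ¬q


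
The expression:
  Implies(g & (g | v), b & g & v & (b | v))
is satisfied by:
  {b: True, v: True, g: False}
  {b: True, v: False, g: False}
  {v: True, b: False, g: False}
  {b: False, v: False, g: False}
  {b: True, g: True, v: True}


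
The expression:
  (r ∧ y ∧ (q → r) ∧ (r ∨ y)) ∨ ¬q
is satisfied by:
  {y: True, r: True, q: False}
  {y: True, r: False, q: False}
  {r: True, y: False, q: False}
  {y: False, r: False, q: False}
  {y: True, q: True, r: True}


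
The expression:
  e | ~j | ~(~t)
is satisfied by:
  {t: True, e: True, j: False}
  {t: True, e: False, j: False}
  {e: True, t: False, j: False}
  {t: False, e: False, j: False}
  {j: True, t: True, e: True}
  {j: True, t: True, e: False}
  {j: True, e: True, t: False}


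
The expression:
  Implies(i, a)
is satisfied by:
  {a: True, i: False}
  {i: False, a: False}
  {i: True, a: True}


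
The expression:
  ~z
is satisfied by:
  {z: False}


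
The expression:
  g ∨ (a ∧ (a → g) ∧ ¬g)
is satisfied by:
  {g: True}


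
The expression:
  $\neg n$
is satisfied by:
  {n: False}


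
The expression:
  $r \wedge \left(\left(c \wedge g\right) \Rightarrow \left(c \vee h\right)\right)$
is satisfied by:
  {r: True}


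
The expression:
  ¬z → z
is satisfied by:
  {z: True}


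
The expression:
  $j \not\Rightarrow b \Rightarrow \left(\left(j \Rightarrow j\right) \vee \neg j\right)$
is always true.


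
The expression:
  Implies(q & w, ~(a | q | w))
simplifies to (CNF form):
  ~q | ~w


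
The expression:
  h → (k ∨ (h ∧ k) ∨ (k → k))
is always true.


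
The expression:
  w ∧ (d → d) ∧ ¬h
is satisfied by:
  {w: True, h: False}


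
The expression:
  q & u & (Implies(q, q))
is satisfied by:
  {u: True, q: True}


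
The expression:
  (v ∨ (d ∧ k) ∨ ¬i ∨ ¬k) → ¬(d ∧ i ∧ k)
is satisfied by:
  {k: False, d: False, i: False}
  {i: True, k: False, d: False}
  {d: True, k: False, i: False}
  {i: True, d: True, k: False}
  {k: True, i: False, d: False}
  {i: True, k: True, d: False}
  {d: True, k: True, i: False}


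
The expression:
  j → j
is always true.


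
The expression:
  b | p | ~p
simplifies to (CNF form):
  True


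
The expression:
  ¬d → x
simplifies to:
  d ∨ x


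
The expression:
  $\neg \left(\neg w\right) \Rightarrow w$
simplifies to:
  $\text{True}$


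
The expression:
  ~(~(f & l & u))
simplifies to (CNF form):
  f & l & u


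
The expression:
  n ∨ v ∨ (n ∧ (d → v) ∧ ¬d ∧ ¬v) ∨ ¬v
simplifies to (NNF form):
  True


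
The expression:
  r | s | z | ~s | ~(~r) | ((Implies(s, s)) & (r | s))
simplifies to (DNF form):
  True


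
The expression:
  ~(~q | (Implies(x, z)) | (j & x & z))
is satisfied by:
  {x: True, q: True, z: False}


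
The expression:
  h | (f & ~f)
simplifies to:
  h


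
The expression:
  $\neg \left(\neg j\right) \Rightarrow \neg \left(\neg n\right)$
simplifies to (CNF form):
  $n \vee \neg j$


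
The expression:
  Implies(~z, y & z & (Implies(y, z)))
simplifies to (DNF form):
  z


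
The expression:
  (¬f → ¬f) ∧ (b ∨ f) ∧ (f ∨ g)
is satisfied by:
  {b: True, f: True, g: True}
  {b: True, f: True, g: False}
  {f: True, g: True, b: False}
  {f: True, g: False, b: False}
  {b: True, g: True, f: False}


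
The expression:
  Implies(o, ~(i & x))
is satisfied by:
  {o: False, x: False, i: False}
  {i: True, o: False, x: False}
  {x: True, o: False, i: False}
  {i: True, x: True, o: False}
  {o: True, i: False, x: False}
  {i: True, o: True, x: False}
  {x: True, o: True, i: False}


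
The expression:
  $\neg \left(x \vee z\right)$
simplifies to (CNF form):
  $\neg x \wedge \neg z$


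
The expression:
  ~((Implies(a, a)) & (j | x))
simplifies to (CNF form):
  ~j & ~x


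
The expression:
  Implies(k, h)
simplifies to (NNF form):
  h | ~k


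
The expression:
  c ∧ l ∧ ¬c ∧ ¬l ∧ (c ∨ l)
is never true.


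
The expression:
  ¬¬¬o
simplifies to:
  ¬o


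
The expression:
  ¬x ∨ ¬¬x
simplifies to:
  True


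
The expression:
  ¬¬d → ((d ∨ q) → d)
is always true.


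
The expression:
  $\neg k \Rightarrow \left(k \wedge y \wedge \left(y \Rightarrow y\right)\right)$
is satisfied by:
  {k: True}


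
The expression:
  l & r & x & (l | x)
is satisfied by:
  {r: True, x: True, l: True}


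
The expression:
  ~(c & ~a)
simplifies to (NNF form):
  a | ~c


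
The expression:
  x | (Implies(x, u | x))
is always true.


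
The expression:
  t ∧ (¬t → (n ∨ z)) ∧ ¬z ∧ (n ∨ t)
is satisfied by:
  {t: True, z: False}


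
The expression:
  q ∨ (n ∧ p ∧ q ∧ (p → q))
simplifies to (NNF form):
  q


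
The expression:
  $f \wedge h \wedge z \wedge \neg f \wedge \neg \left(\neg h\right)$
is never true.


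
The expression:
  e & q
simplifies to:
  e & q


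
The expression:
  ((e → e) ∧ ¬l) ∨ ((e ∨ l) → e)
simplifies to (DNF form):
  e ∨ ¬l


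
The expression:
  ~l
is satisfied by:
  {l: False}


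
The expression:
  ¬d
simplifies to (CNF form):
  ¬d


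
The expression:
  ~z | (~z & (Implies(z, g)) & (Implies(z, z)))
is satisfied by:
  {z: False}


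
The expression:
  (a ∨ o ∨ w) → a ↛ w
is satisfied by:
  {a: True, w: False, o: False}
  {w: False, o: False, a: False}
  {a: True, o: True, w: False}


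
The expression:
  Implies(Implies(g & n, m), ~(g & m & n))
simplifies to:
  ~g | ~m | ~n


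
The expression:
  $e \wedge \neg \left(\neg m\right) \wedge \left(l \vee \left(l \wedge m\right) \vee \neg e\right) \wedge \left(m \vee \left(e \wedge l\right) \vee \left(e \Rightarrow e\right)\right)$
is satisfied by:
  {m: True, e: True, l: True}


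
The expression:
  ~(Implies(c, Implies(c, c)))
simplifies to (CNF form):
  False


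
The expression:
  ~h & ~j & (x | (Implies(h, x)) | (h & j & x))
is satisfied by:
  {h: False, j: False}


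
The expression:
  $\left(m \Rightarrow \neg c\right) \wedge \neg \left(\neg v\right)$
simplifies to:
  $v \wedge \left(\neg c \vee \neg m\right)$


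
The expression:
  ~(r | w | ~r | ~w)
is never true.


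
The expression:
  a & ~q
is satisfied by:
  {a: True, q: False}


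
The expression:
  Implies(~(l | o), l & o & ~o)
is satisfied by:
  {o: True, l: True}
  {o: True, l: False}
  {l: True, o: False}


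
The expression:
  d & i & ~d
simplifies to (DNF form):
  False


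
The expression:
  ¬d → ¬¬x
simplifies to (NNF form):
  d ∨ x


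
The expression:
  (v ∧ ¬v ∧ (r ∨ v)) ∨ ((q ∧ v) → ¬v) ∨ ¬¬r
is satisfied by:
  {r: True, v: False, q: False}
  {v: False, q: False, r: False}
  {r: True, q: True, v: False}
  {q: True, v: False, r: False}
  {r: True, v: True, q: False}
  {v: True, r: False, q: False}
  {r: True, q: True, v: True}


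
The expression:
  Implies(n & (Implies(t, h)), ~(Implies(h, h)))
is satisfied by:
  {t: True, n: False, h: False}
  {t: False, n: False, h: False}
  {h: True, t: True, n: False}
  {h: True, t: False, n: False}
  {n: True, t: True, h: False}


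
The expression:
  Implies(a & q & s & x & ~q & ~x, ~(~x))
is always true.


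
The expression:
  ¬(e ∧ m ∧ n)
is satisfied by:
  {m: False, n: False, e: False}
  {e: True, m: False, n: False}
  {n: True, m: False, e: False}
  {e: True, n: True, m: False}
  {m: True, e: False, n: False}
  {e: True, m: True, n: False}
  {n: True, m: True, e: False}


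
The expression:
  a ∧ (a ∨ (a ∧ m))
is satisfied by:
  {a: True}


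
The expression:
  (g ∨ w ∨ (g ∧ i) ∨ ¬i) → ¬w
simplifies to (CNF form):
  ¬w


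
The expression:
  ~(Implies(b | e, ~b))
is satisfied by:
  {b: True}


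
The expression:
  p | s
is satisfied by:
  {p: True, s: True}
  {p: True, s: False}
  {s: True, p: False}


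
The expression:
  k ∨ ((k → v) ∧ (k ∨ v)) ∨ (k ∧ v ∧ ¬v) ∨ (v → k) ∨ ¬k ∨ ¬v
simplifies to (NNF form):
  True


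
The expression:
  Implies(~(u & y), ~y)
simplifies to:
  u | ~y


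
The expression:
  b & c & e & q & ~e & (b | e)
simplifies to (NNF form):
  False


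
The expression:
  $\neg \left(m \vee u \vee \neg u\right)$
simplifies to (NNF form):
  $\text{False}$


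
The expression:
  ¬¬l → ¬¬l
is always true.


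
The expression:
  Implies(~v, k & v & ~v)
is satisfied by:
  {v: True}


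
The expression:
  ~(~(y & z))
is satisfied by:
  {z: True, y: True}


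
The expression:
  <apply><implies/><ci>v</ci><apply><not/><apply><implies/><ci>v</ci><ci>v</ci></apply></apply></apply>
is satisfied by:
  {v: False}


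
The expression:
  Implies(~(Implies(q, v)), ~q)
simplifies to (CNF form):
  v | ~q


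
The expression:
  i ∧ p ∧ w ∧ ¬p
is never true.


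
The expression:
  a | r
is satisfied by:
  {r: True, a: True}
  {r: True, a: False}
  {a: True, r: False}


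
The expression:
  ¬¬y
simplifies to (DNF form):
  y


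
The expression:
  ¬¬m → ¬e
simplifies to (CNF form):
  ¬e ∨ ¬m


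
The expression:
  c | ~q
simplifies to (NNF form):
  c | ~q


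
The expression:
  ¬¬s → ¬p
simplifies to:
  ¬p ∨ ¬s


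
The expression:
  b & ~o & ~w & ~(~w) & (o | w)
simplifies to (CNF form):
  False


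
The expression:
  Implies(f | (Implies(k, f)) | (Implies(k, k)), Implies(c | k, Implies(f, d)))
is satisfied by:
  {d: True, c: False, k: False, f: False}
  {d: True, k: True, c: False, f: False}
  {d: True, c: True, k: False, f: False}
  {d: True, k: True, c: True, f: False}
  {d: False, c: False, k: False, f: False}
  {k: True, d: False, c: False, f: False}
  {c: True, d: False, k: False, f: False}
  {k: True, c: True, d: False, f: False}
  {f: True, d: True, c: False, k: False}
  {f: True, k: True, d: True, c: False}
  {f: True, d: True, c: True, k: False}
  {f: True, k: True, d: True, c: True}
  {f: True, d: False, c: False, k: False}


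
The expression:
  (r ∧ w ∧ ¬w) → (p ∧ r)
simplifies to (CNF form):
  True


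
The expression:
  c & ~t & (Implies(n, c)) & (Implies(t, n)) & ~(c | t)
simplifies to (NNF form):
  False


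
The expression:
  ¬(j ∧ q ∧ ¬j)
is always true.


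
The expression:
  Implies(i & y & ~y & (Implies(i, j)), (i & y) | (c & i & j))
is always true.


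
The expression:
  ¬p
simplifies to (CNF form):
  ¬p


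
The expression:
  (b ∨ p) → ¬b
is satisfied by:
  {b: False}


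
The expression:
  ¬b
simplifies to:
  ¬b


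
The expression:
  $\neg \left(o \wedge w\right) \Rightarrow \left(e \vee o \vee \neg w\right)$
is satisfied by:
  {o: True, e: True, w: False}
  {o: True, w: False, e: False}
  {e: True, w: False, o: False}
  {e: False, w: False, o: False}
  {o: True, e: True, w: True}
  {o: True, w: True, e: False}
  {e: True, w: True, o: False}


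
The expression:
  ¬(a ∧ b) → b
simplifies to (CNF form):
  b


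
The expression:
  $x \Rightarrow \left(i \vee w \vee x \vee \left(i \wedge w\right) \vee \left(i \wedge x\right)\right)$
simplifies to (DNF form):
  $\text{True}$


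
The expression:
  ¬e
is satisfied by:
  {e: False}


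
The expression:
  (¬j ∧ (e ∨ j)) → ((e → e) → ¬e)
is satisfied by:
  {j: True, e: False}
  {e: False, j: False}
  {e: True, j: True}


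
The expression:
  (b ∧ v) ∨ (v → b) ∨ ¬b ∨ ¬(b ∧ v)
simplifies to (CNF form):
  True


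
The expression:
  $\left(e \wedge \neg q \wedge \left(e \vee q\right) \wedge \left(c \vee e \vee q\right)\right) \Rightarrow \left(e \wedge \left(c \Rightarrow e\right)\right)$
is always true.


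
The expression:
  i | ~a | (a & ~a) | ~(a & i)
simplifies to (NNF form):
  True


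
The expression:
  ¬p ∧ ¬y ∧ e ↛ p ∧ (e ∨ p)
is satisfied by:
  {e: True, y: False, p: False}


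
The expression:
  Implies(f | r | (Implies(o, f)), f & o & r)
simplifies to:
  o & (f | ~r) & (r | ~f)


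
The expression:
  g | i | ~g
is always true.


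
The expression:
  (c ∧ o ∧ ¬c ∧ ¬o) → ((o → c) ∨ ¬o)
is always true.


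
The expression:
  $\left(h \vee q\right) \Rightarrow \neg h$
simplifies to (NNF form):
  $\neg h$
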